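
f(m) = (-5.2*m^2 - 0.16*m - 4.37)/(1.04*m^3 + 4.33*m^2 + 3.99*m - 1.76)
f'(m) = (-10.4*m - 0.16)/(1.04*m^3 + 4.33*m^2 + 3.99*m - 1.76) + (-5.2*m^2 - 0.16*m - 4.37)*(-3.12*m^2 - 8.66*m - 3.99)/(1.04*m^3 + 4.33*m^2 + 3.99*m - 1.76)^2 = (5.408*m^4 + 0.332799999999999*m^3 - 6.4208*m^2 + 56.1482*m + 17.7179)/(1.0816*m^6 + 9.0064*m^5 + 27.0481*m^4 + 30.8926*m^3 + 0.678500000000001*m^2 - 14.0448*m + 3.0976)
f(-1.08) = 4.41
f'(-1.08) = -8.02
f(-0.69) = 2.41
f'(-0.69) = -2.94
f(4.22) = -0.57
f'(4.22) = 0.06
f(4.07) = -0.58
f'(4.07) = 0.07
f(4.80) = -0.54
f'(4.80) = 0.06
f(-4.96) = 3.14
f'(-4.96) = 1.60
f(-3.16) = 14.13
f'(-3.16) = 19.57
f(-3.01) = 17.58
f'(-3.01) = 26.77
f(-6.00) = 2.02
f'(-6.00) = 0.72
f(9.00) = -0.37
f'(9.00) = 0.03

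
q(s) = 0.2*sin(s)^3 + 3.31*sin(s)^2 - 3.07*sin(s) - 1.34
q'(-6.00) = -1.13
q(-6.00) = -1.94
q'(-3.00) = 3.95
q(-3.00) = -0.84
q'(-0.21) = -4.33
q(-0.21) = -0.56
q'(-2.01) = 3.64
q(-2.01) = 4.00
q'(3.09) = 2.72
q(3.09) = -1.49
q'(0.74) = 1.23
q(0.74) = -1.84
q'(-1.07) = -4.04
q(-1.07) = 3.76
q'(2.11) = -1.57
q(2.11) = -1.41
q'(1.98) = -1.40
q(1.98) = -1.22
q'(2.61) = -0.38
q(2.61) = -2.02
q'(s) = 0.6*sin(s)^2*cos(s) + 6.62*sin(s)*cos(s) - 3.07*cos(s)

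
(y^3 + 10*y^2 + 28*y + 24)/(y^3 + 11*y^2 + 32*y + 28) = (y + 6)/(y + 7)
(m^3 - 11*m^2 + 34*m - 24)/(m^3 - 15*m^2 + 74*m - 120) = (m - 1)/(m - 5)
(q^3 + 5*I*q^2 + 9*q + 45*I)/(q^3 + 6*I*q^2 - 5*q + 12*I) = (q^2 + 2*I*q + 15)/(q^2 + 3*I*q + 4)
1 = 1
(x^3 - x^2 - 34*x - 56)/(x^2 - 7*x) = x + 6 + 8/x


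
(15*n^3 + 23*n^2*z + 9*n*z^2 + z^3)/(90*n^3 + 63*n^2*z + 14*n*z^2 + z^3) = (n + z)/(6*n + z)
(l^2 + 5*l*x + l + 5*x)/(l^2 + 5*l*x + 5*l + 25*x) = (l + 1)/(l + 5)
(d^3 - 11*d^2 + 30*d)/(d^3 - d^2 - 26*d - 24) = d*(d - 5)/(d^2 + 5*d + 4)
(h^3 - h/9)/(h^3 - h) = (h^2 - 1/9)/(h^2 - 1)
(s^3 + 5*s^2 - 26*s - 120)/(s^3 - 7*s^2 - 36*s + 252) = (s^2 - s - 20)/(s^2 - 13*s + 42)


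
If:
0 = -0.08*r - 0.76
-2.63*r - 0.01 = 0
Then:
No Solution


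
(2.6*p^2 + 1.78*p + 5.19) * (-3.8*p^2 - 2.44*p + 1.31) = -9.88*p^4 - 13.108*p^3 - 20.6592*p^2 - 10.3318*p + 6.7989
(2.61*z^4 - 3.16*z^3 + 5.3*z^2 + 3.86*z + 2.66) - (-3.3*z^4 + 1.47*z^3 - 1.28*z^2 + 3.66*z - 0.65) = 5.91*z^4 - 4.63*z^3 + 6.58*z^2 + 0.2*z + 3.31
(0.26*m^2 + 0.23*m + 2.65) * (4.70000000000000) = 1.222*m^2 + 1.081*m + 12.455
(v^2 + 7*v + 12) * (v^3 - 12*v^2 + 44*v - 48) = v^5 - 5*v^4 - 28*v^3 + 116*v^2 + 192*v - 576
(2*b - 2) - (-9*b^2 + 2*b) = 9*b^2 - 2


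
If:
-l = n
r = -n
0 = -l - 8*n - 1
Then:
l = 1/7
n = -1/7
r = 1/7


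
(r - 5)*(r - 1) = r^2 - 6*r + 5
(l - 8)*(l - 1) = l^2 - 9*l + 8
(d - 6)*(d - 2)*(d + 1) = d^3 - 7*d^2 + 4*d + 12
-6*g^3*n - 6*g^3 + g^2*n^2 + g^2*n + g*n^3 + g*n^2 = (-2*g + n)*(3*g + n)*(g*n + g)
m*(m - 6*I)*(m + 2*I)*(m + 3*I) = m^4 - I*m^3 + 24*m^2 + 36*I*m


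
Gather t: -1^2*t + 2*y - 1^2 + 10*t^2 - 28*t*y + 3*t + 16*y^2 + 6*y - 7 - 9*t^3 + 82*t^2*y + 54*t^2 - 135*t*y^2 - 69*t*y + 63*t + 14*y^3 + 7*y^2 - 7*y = -9*t^3 + t^2*(82*y + 64) + t*(-135*y^2 - 97*y + 65) + 14*y^3 + 23*y^2 + y - 8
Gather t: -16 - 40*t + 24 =8 - 40*t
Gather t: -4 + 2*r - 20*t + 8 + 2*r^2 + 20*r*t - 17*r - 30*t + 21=2*r^2 - 15*r + t*(20*r - 50) + 25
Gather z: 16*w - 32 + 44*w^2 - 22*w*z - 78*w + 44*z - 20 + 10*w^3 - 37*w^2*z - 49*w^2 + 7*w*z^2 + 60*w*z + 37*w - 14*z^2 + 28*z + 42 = 10*w^3 - 5*w^2 - 25*w + z^2*(7*w - 14) + z*(-37*w^2 + 38*w + 72) - 10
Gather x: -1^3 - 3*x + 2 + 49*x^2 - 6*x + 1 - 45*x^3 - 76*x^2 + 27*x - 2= -45*x^3 - 27*x^2 + 18*x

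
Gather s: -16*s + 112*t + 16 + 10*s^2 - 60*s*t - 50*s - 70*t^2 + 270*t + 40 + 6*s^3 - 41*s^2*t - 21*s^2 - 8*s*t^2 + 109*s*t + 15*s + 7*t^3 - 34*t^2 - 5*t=6*s^3 + s^2*(-41*t - 11) + s*(-8*t^2 + 49*t - 51) + 7*t^3 - 104*t^2 + 377*t + 56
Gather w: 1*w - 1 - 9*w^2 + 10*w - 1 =-9*w^2 + 11*w - 2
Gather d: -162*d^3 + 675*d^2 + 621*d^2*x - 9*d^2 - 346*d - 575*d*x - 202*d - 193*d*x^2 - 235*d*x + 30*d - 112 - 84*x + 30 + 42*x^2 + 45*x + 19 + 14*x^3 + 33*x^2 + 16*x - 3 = -162*d^3 + d^2*(621*x + 666) + d*(-193*x^2 - 810*x - 518) + 14*x^3 + 75*x^2 - 23*x - 66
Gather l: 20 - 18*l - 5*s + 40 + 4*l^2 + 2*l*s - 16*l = 4*l^2 + l*(2*s - 34) - 5*s + 60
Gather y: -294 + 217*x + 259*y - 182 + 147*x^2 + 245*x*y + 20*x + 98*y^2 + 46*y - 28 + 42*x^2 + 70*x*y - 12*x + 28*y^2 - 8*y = 189*x^2 + 225*x + 126*y^2 + y*(315*x + 297) - 504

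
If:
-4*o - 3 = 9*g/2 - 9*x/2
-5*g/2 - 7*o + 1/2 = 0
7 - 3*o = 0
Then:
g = -19/3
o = 7/3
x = -97/27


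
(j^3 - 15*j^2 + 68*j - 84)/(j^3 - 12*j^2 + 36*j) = (j^2 - 9*j + 14)/(j*(j - 6))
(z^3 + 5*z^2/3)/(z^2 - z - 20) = z^2*(z + 5/3)/(z^2 - z - 20)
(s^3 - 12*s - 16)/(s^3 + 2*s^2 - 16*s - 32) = (s + 2)/(s + 4)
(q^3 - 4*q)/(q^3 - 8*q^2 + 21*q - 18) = q*(q + 2)/(q^2 - 6*q + 9)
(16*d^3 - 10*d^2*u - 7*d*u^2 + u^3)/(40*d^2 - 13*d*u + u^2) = (-2*d^2 + d*u + u^2)/(-5*d + u)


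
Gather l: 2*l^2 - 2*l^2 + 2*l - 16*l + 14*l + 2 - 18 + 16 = 0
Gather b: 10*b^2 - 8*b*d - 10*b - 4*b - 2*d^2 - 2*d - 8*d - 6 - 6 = 10*b^2 + b*(-8*d - 14) - 2*d^2 - 10*d - 12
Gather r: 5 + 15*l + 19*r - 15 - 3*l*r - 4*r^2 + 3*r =15*l - 4*r^2 + r*(22 - 3*l) - 10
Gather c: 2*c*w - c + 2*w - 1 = c*(2*w - 1) + 2*w - 1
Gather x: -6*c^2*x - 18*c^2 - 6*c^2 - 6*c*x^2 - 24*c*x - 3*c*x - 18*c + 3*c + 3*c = -24*c^2 - 6*c*x^2 - 12*c + x*(-6*c^2 - 27*c)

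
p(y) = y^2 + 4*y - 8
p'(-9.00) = -14.00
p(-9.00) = 37.00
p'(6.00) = 16.00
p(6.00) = 52.00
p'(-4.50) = -5.00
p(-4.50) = -5.75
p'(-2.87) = -1.74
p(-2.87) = -11.24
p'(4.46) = 12.92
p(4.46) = 29.73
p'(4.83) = 13.66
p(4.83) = 34.65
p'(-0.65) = 2.70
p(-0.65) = -10.18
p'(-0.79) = 2.42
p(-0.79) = -10.54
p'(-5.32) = -6.64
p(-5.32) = -0.98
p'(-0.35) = 3.30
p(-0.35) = -9.28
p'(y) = 2*y + 4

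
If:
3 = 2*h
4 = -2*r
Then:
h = 3/2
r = -2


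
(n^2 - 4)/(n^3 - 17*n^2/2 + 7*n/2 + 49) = 2*(n - 2)/(2*n^2 - 21*n + 49)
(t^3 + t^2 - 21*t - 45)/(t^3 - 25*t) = (t^2 + 6*t + 9)/(t*(t + 5))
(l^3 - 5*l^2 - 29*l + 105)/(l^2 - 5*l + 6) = (l^2 - 2*l - 35)/(l - 2)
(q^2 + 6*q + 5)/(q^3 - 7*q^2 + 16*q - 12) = (q^2 + 6*q + 5)/(q^3 - 7*q^2 + 16*q - 12)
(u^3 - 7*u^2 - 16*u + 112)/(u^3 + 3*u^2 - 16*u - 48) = (u - 7)/(u + 3)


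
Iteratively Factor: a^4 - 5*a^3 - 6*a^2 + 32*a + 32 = (a - 4)*(a^3 - a^2 - 10*a - 8) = (a - 4)*(a + 2)*(a^2 - 3*a - 4) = (a - 4)^2*(a + 2)*(a + 1)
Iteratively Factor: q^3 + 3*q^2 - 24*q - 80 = (q - 5)*(q^2 + 8*q + 16) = (q - 5)*(q + 4)*(q + 4)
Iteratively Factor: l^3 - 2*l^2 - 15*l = (l + 3)*(l^2 - 5*l) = l*(l + 3)*(l - 5)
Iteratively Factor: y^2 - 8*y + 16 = (y - 4)*(y - 4)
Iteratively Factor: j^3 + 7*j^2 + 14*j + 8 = (j + 4)*(j^2 + 3*j + 2) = (j + 1)*(j + 4)*(j + 2)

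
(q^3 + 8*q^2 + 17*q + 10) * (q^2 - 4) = q^5 + 8*q^4 + 13*q^3 - 22*q^2 - 68*q - 40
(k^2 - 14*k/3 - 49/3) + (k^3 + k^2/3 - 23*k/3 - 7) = k^3 + 4*k^2/3 - 37*k/3 - 70/3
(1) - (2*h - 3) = 4 - 2*h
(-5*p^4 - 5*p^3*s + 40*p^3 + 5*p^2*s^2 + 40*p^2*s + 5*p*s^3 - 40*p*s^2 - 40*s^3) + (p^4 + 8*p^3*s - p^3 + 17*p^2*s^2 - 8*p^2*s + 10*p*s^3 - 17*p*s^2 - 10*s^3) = -4*p^4 + 3*p^3*s + 39*p^3 + 22*p^2*s^2 + 32*p^2*s + 15*p*s^3 - 57*p*s^2 - 50*s^3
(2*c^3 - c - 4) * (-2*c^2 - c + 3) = -4*c^5 - 2*c^4 + 8*c^3 + 9*c^2 + c - 12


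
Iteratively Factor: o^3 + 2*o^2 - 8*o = (o - 2)*(o^2 + 4*o) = o*(o - 2)*(o + 4)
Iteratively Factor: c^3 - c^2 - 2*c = (c)*(c^2 - c - 2) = c*(c - 2)*(c + 1)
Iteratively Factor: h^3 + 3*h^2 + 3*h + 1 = (h + 1)*(h^2 + 2*h + 1) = (h + 1)^2*(h + 1)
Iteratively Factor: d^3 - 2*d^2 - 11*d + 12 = (d - 4)*(d^2 + 2*d - 3) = (d - 4)*(d + 3)*(d - 1)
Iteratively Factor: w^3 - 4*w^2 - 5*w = (w)*(w^2 - 4*w - 5) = w*(w + 1)*(w - 5)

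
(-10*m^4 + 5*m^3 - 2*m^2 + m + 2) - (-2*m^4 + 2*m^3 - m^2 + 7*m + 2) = -8*m^4 + 3*m^3 - m^2 - 6*m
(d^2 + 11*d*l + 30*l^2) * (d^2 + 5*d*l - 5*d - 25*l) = d^4 + 16*d^3*l - 5*d^3 + 85*d^2*l^2 - 80*d^2*l + 150*d*l^3 - 425*d*l^2 - 750*l^3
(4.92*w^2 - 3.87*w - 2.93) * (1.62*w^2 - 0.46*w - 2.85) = 7.9704*w^4 - 8.5326*w^3 - 16.9884*w^2 + 12.3773*w + 8.3505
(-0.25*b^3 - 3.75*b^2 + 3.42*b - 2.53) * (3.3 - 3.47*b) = 0.8675*b^4 + 12.1875*b^3 - 24.2424*b^2 + 20.0651*b - 8.349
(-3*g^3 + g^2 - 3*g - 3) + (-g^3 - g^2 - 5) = -4*g^3 - 3*g - 8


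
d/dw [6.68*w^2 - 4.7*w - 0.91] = 13.36*w - 4.7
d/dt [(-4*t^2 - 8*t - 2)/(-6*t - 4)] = (6*t^2 + 8*t + 5)/(9*t^2 + 12*t + 4)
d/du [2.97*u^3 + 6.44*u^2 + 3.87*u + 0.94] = 8.91*u^2 + 12.88*u + 3.87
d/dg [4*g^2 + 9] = 8*g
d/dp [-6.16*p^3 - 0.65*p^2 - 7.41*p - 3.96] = -18.48*p^2 - 1.3*p - 7.41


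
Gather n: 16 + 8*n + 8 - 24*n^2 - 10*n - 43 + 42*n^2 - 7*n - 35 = 18*n^2 - 9*n - 54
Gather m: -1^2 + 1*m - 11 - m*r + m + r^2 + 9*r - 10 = m*(2 - r) + r^2 + 9*r - 22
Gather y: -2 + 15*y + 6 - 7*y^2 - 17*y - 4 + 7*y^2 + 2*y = 0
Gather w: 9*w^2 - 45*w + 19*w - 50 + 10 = 9*w^2 - 26*w - 40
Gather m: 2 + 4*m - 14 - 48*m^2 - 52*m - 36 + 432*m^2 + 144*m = 384*m^2 + 96*m - 48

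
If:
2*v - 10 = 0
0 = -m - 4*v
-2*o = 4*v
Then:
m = -20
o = -10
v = 5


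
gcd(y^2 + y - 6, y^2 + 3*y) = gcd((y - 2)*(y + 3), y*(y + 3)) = y + 3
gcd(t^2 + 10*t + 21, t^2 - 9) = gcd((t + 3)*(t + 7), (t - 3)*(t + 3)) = t + 3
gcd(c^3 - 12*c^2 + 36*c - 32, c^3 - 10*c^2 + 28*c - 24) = c^2 - 4*c + 4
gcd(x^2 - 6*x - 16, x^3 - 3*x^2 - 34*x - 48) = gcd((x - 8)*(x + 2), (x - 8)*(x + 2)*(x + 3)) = x^2 - 6*x - 16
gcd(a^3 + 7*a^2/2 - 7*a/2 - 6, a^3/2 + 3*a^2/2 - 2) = 1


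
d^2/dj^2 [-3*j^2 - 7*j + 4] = -6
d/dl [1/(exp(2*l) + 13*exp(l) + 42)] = (-2*exp(l) - 13)*exp(l)/(exp(2*l) + 13*exp(l) + 42)^2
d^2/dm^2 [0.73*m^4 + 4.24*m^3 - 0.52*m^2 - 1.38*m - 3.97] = 8.76*m^2 + 25.44*m - 1.04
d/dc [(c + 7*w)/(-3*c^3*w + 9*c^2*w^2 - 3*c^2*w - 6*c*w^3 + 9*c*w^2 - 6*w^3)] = (-c^3 + 3*c^2*w - c^2 - 2*c*w^2 + 3*c*w - 2*w^2 + (c + 7*w)*(3*c^2 - 6*c*w + 2*c + 2*w^2 - 3*w))/(3*w*(c^3 - 3*c^2*w + c^2 + 2*c*w^2 - 3*c*w + 2*w^2)^2)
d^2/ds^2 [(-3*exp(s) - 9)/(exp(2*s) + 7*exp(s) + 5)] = 3*(-exp(4*s) - 5*exp(3*s) - 33*exp(2*s) - 52*exp(s) + 80)*exp(s)/(exp(6*s) + 21*exp(5*s) + 162*exp(4*s) + 553*exp(3*s) + 810*exp(2*s) + 525*exp(s) + 125)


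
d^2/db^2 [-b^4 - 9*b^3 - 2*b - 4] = 6*b*(-2*b - 9)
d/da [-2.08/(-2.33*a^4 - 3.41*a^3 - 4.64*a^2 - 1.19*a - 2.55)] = (-19.3856*a^3 - 21.2784*a^2 - 19.3024*a - 2.4752)/(2.33*a^4 + 3.41*a^3 + 4.64*a^2 + 1.19*a + 2.55)^2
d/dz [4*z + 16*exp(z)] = 16*exp(z) + 4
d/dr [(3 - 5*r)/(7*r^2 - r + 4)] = (-35*r^2 + 5*r + (5*r - 3)*(14*r - 1) - 20)/(7*r^2 - r + 4)^2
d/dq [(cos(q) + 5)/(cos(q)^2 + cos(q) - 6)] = (cos(q)^2 + 10*cos(q) + 11)*sin(q)/(cos(q)^2 + cos(q) - 6)^2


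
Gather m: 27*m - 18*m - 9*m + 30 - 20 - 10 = 0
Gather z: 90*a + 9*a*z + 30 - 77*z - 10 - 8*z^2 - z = 90*a - 8*z^2 + z*(9*a - 78) + 20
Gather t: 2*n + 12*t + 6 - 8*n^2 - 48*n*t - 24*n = -8*n^2 - 22*n + t*(12 - 48*n) + 6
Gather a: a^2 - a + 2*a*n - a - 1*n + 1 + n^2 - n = a^2 + a*(2*n - 2) + n^2 - 2*n + 1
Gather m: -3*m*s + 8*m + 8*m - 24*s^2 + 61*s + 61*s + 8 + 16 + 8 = m*(16 - 3*s) - 24*s^2 + 122*s + 32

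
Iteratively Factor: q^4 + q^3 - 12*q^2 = (q + 4)*(q^3 - 3*q^2) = q*(q + 4)*(q^2 - 3*q) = q^2*(q + 4)*(q - 3)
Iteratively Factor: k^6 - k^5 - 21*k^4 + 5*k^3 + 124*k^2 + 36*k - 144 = (k - 1)*(k^5 - 21*k^3 - 16*k^2 + 108*k + 144) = (k - 1)*(k + 2)*(k^4 - 2*k^3 - 17*k^2 + 18*k + 72) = (k - 3)*(k - 1)*(k + 2)*(k^3 + k^2 - 14*k - 24) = (k - 3)*(k - 1)*(k + 2)^2*(k^2 - k - 12) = (k - 4)*(k - 3)*(k - 1)*(k + 2)^2*(k + 3)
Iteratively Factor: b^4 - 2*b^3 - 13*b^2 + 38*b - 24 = (b + 4)*(b^3 - 6*b^2 + 11*b - 6) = (b - 2)*(b + 4)*(b^2 - 4*b + 3) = (b - 3)*(b - 2)*(b + 4)*(b - 1)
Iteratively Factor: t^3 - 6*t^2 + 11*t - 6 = (t - 2)*(t^2 - 4*t + 3) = (t - 2)*(t - 1)*(t - 3)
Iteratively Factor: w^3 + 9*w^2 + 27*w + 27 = (w + 3)*(w^2 + 6*w + 9) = (w + 3)^2*(w + 3)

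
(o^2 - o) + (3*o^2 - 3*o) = 4*o^2 - 4*o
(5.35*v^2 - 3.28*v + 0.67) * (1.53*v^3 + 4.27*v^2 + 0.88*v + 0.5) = 8.1855*v^5 + 17.8261*v^4 - 8.2725*v^3 + 2.6495*v^2 - 1.0504*v + 0.335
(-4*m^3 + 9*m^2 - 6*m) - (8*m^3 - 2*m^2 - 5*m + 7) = -12*m^3 + 11*m^2 - m - 7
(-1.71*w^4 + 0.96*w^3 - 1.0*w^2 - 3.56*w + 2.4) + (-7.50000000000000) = -1.71*w^4 + 0.96*w^3 - 1.0*w^2 - 3.56*w - 5.1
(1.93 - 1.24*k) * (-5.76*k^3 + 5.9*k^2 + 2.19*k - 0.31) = 7.1424*k^4 - 18.4328*k^3 + 8.6714*k^2 + 4.6111*k - 0.5983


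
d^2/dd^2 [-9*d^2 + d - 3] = -18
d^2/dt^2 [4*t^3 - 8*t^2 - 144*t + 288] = 24*t - 16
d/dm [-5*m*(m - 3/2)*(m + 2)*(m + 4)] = -20*m^3 - 135*m^2/2 + 10*m + 60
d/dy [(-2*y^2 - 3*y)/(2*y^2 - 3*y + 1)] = (12*y^2 - 4*y - 3)/(4*y^4 - 12*y^3 + 13*y^2 - 6*y + 1)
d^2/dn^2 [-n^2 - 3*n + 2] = -2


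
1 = 1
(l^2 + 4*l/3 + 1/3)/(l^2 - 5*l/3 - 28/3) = (3*l^2 + 4*l + 1)/(3*l^2 - 5*l - 28)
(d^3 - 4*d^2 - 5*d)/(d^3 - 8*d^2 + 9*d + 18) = d*(d - 5)/(d^2 - 9*d + 18)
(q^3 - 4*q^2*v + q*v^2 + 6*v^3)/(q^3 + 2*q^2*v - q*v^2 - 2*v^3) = (q^2 - 5*q*v + 6*v^2)/(q^2 + q*v - 2*v^2)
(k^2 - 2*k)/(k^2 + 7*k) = (k - 2)/(k + 7)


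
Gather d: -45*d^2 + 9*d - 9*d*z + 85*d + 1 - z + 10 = -45*d^2 + d*(94 - 9*z) - z + 11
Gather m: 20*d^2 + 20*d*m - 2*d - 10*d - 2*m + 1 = 20*d^2 - 12*d + m*(20*d - 2) + 1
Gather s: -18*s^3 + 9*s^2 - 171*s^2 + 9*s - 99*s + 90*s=-18*s^3 - 162*s^2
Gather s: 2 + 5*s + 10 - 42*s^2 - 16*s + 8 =-42*s^2 - 11*s + 20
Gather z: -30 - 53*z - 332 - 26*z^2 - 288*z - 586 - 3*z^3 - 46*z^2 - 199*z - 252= -3*z^3 - 72*z^2 - 540*z - 1200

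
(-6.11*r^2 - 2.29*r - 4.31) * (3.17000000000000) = -19.3687*r^2 - 7.2593*r - 13.6627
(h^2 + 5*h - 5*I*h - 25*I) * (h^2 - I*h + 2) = h^4 + 5*h^3 - 6*I*h^3 - 3*h^2 - 30*I*h^2 - 15*h - 10*I*h - 50*I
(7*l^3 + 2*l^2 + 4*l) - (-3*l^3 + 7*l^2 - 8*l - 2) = 10*l^3 - 5*l^2 + 12*l + 2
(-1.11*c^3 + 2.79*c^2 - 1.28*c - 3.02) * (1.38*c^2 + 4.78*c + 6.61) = -1.5318*c^5 - 1.4556*c^4 + 4.2327*c^3 + 8.1559*c^2 - 22.8964*c - 19.9622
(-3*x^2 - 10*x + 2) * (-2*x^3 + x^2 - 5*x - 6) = 6*x^5 + 17*x^4 + x^3 + 70*x^2 + 50*x - 12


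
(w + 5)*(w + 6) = w^2 + 11*w + 30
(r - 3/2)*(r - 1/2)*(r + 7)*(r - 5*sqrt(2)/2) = r^4 - 5*sqrt(2)*r^3/2 + 5*r^3 - 25*sqrt(2)*r^2/2 - 53*r^2/4 + 21*r/4 + 265*sqrt(2)*r/8 - 105*sqrt(2)/8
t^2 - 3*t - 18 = (t - 6)*(t + 3)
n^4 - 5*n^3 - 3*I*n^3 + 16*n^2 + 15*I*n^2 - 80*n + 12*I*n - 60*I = (n - 5)*(n - 6*I)*(n + I)*(n + 2*I)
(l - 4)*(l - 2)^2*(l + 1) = l^4 - 7*l^3 + 12*l^2 + 4*l - 16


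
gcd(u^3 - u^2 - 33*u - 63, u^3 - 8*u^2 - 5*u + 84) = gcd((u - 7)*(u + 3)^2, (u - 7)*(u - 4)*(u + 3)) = u^2 - 4*u - 21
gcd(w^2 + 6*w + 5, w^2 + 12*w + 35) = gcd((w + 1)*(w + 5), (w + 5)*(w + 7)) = w + 5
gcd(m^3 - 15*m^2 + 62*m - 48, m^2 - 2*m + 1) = m - 1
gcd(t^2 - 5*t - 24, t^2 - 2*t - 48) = t - 8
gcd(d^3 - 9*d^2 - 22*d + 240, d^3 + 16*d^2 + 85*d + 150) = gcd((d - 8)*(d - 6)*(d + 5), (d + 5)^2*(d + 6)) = d + 5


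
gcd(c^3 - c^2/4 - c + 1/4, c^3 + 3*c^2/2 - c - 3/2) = c^2 - 1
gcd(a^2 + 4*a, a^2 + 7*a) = a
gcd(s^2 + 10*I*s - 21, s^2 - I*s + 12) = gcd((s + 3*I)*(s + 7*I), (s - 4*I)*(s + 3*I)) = s + 3*I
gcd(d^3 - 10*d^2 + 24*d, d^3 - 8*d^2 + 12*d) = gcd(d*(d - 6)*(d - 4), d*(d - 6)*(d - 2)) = d^2 - 6*d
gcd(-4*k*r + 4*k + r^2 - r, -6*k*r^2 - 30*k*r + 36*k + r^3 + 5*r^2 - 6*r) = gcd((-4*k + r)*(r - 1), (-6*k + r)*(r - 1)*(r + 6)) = r - 1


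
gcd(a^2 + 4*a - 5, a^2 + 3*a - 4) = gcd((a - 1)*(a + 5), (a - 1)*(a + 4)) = a - 1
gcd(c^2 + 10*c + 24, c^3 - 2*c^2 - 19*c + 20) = c + 4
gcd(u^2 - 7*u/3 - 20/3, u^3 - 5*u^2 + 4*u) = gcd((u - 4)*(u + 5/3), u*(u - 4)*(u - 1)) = u - 4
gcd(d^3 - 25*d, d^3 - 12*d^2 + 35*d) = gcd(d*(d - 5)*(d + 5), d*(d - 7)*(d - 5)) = d^2 - 5*d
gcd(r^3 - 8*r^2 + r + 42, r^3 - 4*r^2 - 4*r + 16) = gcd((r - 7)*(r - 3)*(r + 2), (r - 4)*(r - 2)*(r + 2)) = r + 2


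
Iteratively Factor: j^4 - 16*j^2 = (j + 4)*(j^3 - 4*j^2) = (j - 4)*(j + 4)*(j^2) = j*(j - 4)*(j + 4)*(j)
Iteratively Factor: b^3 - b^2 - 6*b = (b)*(b^2 - b - 6) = b*(b - 3)*(b + 2)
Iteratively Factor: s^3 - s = (s + 1)*(s^2 - s) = s*(s + 1)*(s - 1)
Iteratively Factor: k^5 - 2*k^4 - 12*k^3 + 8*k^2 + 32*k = (k + 2)*(k^4 - 4*k^3 - 4*k^2 + 16*k) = (k + 2)^2*(k^3 - 6*k^2 + 8*k) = (k - 4)*(k + 2)^2*(k^2 - 2*k) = k*(k - 4)*(k + 2)^2*(k - 2)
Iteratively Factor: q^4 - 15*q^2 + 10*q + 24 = (q + 1)*(q^3 - q^2 - 14*q + 24) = (q - 2)*(q + 1)*(q^2 + q - 12) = (q - 2)*(q + 1)*(q + 4)*(q - 3)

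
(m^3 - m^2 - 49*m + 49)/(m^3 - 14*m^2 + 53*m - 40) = (m^2 - 49)/(m^2 - 13*m + 40)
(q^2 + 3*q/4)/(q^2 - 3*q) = (q + 3/4)/(q - 3)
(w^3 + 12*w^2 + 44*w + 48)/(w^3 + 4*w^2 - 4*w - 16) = (w + 6)/(w - 2)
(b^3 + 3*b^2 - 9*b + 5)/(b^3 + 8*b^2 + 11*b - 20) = (b - 1)/(b + 4)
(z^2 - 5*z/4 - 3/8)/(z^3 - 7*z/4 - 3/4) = (4*z + 1)/(2*(2*z^2 + 3*z + 1))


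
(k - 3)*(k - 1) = k^2 - 4*k + 3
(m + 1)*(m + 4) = m^2 + 5*m + 4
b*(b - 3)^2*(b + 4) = b^4 - 2*b^3 - 15*b^2 + 36*b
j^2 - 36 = (j - 6)*(j + 6)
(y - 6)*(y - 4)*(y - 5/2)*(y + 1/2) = y^4 - 12*y^3 + 171*y^2/4 - 71*y/2 - 30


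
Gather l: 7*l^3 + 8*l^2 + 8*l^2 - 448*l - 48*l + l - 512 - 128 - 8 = 7*l^3 + 16*l^2 - 495*l - 648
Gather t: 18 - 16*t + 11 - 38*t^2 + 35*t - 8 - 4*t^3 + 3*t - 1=-4*t^3 - 38*t^2 + 22*t + 20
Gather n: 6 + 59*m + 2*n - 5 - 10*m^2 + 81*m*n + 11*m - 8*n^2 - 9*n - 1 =-10*m^2 + 70*m - 8*n^2 + n*(81*m - 7)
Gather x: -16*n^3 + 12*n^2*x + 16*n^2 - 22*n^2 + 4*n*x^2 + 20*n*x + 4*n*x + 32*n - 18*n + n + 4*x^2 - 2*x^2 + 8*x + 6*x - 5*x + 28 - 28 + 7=-16*n^3 - 6*n^2 + 15*n + x^2*(4*n + 2) + x*(12*n^2 + 24*n + 9) + 7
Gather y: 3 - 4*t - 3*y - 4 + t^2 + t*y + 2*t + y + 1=t^2 - 2*t + y*(t - 2)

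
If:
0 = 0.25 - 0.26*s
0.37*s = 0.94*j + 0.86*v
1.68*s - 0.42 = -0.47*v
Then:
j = 2.71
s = 0.96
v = -2.54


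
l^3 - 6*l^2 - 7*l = l*(l - 7)*(l + 1)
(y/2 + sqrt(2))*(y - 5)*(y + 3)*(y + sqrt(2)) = y^4/2 - y^3 + 3*sqrt(2)*y^3/2 - 11*y^2/2 - 3*sqrt(2)*y^2 - 45*sqrt(2)*y/2 - 4*y - 30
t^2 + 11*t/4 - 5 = (t - 5/4)*(t + 4)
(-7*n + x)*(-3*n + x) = 21*n^2 - 10*n*x + x^2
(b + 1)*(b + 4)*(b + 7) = b^3 + 12*b^2 + 39*b + 28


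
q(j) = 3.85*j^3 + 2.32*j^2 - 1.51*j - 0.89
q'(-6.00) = 386.45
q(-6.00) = -739.91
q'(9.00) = 975.80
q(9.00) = 2980.09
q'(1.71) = 40.20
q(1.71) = 22.56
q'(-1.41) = 14.91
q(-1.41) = -4.94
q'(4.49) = 252.17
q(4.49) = 387.60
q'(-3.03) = 90.47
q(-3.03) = -82.11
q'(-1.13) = 7.99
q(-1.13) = -1.78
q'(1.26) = 22.67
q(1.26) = 8.59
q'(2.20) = 64.60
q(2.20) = 48.01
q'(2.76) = 99.28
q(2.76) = 93.56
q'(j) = 11.55*j^2 + 4.64*j - 1.51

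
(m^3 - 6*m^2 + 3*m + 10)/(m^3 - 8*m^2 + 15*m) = (m^2 - m - 2)/(m*(m - 3))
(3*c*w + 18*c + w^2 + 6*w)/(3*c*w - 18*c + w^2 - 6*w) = (w + 6)/(w - 6)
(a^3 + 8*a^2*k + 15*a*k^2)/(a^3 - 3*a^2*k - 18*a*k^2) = (a + 5*k)/(a - 6*k)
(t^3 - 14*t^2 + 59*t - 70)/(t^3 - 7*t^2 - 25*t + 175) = (t - 2)/(t + 5)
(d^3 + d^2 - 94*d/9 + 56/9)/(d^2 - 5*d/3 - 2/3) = (-9*d^3 - 9*d^2 + 94*d - 56)/(3*(-3*d^2 + 5*d + 2))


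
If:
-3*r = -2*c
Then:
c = 3*r/2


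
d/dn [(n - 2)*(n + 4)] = 2*n + 2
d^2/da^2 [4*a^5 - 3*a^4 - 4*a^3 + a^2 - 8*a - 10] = 80*a^3 - 36*a^2 - 24*a + 2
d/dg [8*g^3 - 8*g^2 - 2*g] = 24*g^2 - 16*g - 2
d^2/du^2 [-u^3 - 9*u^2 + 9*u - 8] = -6*u - 18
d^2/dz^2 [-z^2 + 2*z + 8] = -2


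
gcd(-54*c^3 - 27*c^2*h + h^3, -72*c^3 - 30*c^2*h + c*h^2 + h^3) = 18*c^2 + 3*c*h - h^2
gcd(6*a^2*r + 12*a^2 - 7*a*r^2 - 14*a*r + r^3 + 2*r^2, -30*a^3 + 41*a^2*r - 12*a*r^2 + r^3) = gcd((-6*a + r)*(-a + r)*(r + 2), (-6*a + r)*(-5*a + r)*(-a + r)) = 6*a^2 - 7*a*r + r^2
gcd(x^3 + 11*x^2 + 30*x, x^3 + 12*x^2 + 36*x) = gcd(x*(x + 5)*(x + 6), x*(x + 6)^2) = x^2 + 6*x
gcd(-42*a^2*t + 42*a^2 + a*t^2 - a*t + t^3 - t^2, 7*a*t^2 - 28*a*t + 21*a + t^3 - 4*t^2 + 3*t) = 7*a*t - 7*a + t^2 - t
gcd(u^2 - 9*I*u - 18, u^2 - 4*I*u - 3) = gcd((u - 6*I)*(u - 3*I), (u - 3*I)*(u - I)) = u - 3*I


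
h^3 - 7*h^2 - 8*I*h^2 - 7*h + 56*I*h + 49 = (h - 7)*(h - 7*I)*(h - I)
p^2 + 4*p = p*(p + 4)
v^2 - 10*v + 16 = (v - 8)*(v - 2)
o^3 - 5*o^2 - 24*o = o*(o - 8)*(o + 3)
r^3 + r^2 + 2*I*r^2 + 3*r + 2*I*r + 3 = (r + 1)*(r - I)*(r + 3*I)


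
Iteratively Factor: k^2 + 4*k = (k)*(k + 4)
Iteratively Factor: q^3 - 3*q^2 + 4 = (q - 2)*(q^2 - q - 2) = (q - 2)^2*(q + 1)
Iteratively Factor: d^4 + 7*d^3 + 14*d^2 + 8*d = (d + 2)*(d^3 + 5*d^2 + 4*d) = (d + 2)*(d + 4)*(d^2 + d) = d*(d + 2)*(d + 4)*(d + 1)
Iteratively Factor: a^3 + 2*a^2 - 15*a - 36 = (a + 3)*(a^2 - a - 12) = (a - 4)*(a + 3)*(a + 3)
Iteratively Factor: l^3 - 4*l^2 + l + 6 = (l - 2)*(l^2 - 2*l - 3) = (l - 2)*(l + 1)*(l - 3)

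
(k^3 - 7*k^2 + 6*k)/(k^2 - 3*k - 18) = k*(k - 1)/(k + 3)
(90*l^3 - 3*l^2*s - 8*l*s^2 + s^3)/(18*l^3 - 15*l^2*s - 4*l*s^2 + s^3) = (-5*l + s)/(-l + s)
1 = 1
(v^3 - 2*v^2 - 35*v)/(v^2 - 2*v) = (v^2 - 2*v - 35)/(v - 2)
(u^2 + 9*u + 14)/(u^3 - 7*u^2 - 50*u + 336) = (u + 2)/(u^2 - 14*u + 48)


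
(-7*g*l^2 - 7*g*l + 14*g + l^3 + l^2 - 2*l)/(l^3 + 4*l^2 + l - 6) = (-7*g + l)/(l + 3)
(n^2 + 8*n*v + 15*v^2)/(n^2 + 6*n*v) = (n^2 + 8*n*v + 15*v^2)/(n*(n + 6*v))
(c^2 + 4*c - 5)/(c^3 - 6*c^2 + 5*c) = (c + 5)/(c*(c - 5))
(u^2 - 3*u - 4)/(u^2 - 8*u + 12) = (u^2 - 3*u - 4)/(u^2 - 8*u + 12)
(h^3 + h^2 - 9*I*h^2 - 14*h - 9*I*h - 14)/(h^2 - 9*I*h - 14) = h + 1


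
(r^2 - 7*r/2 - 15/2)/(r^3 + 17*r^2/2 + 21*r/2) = (r - 5)/(r*(r + 7))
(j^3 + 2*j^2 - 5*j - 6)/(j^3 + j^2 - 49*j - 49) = (j^2 + j - 6)/(j^2 - 49)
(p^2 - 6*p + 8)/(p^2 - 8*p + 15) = (p^2 - 6*p + 8)/(p^2 - 8*p + 15)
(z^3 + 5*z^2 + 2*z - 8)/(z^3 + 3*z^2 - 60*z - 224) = (z^2 + z - 2)/(z^2 - z - 56)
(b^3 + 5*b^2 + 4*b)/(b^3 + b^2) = (b + 4)/b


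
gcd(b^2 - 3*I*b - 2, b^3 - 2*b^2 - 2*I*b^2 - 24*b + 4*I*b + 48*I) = b - 2*I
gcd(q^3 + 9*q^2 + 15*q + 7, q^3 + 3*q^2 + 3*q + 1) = q^2 + 2*q + 1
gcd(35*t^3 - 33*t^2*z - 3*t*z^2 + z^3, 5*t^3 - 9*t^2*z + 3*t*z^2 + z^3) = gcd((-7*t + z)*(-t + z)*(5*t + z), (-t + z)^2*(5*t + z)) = -5*t^2 + 4*t*z + z^2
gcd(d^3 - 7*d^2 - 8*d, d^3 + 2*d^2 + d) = d^2 + d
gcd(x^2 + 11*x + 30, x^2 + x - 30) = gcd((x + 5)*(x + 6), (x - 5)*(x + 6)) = x + 6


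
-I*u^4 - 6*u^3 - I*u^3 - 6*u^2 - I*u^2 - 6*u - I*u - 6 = (u - 6*I)*(u - I)*(u + I)*(-I*u - I)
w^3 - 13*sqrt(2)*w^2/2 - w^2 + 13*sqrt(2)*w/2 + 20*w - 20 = (w - 1)*(w - 4*sqrt(2))*(w - 5*sqrt(2)/2)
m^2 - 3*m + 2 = (m - 2)*(m - 1)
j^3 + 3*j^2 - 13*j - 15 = (j - 3)*(j + 1)*(j + 5)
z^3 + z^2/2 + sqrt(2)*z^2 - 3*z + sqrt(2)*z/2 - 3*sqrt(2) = (z - 3/2)*(z + 2)*(z + sqrt(2))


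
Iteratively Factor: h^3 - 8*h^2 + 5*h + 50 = (h - 5)*(h^2 - 3*h - 10) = (h - 5)^2*(h + 2)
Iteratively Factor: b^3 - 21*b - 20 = (b - 5)*(b^2 + 5*b + 4) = (b - 5)*(b + 4)*(b + 1)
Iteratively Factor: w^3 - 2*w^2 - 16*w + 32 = (w - 2)*(w^2 - 16) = (w - 2)*(w + 4)*(w - 4)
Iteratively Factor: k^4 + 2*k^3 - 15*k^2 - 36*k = (k - 4)*(k^3 + 6*k^2 + 9*k) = k*(k - 4)*(k^2 + 6*k + 9) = k*(k - 4)*(k + 3)*(k + 3)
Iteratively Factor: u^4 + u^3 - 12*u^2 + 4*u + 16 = (u - 2)*(u^3 + 3*u^2 - 6*u - 8) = (u - 2)*(u + 1)*(u^2 + 2*u - 8) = (u - 2)^2*(u + 1)*(u + 4)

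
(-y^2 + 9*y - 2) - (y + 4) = -y^2 + 8*y - 6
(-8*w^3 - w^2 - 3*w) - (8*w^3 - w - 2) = -16*w^3 - w^2 - 2*w + 2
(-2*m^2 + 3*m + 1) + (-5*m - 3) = -2*m^2 - 2*m - 2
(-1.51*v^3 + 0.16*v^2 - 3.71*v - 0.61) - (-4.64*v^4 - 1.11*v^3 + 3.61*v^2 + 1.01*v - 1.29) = 4.64*v^4 - 0.4*v^3 - 3.45*v^2 - 4.72*v + 0.68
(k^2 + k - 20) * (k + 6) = k^3 + 7*k^2 - 14*k - 120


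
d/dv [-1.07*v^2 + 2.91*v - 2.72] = 2.91 - 2.14*v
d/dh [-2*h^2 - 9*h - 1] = -4*h - 9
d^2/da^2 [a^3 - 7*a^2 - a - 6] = 6*a - 14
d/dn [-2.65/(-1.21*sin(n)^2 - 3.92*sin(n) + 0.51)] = -(6.413*sin(n) + 10.388)*cos(n)/(1.21*sin(n)^2 + 3.92*sin(n) - 0.51)^2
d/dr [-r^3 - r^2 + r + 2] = -3*r^2 - 2*r + 1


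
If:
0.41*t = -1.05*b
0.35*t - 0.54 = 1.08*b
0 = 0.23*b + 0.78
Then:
No Solution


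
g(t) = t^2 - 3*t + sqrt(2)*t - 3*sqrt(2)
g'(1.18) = 0.77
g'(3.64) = 5.69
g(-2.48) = 5.84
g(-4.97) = 28.34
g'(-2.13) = -5.85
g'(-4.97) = -11.53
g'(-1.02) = -3.63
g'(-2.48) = -6.55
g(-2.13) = 3.67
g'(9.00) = 16.41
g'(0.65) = -0.29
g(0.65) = -4.85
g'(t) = 2*t - 3 + sqrt(2)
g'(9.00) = 16.41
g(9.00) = 62.49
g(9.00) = 62.49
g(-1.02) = -1.58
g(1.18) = -4.72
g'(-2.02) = -5.63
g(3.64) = 3.23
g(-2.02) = 3.04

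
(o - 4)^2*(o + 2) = o^3 - 6*o^2 + 32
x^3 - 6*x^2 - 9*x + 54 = (x - 6)*(x - 3)*(x + 3)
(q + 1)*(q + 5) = q^2 + 6*q + 5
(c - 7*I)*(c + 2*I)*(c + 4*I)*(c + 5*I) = c^4 + 4*I*c^3 + 39*c^2 + 226*I*c - 280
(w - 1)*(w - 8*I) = w^2 - w - 8*I*w + 8*I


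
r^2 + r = r*(r + 1)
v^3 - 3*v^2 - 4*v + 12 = (v - 3)*(v - 2)*(v + 2)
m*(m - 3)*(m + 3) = m^3 - 9*m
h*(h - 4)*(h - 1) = h^3 - 5*h^2 + 4*h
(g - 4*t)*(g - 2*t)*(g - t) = g^3 - 7*g^2*t + 14*g*t^2 - 8*t^3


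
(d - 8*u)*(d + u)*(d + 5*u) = d^3 - 2*d^2*u - 43*d*u^2 - 40*u^3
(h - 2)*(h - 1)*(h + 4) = h^3 + h^2 - 10*h + 8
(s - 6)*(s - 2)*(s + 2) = s^3 - 6*s^2 - 4*s + 24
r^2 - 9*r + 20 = (r - 5)*(r - 4)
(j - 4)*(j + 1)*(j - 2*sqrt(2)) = j^3 - 3*j^2 - 2*sqrt(2)*j^2 - 4*j + 6*sqrt(2)*j + 8*sqrt(2)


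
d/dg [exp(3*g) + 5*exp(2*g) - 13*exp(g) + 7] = (3*exp(2*g) + 10*exp(g) - 13)*exp(g)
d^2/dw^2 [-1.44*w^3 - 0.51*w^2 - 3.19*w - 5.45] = -8.64*w - 1.02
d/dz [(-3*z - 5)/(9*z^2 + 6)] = (3*z^2 + 10*z - 2)/(9*z^4 + 12*z^2 + 4)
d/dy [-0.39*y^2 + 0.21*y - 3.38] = 0.21 - 0.78*y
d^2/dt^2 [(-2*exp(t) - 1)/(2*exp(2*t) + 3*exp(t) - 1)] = (-8*exp(4*t) - 4*exp(3*t) - 42*exp(2*t) - 23*exp(t) - 5)*exp(t)/(8*exp(6*t) + 36*exp(5*t) + 42*exp(4*t) - 9*exp(3*t) - 21*exp(2*t) + 9*exp(t) - 1)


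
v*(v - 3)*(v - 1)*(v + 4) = v^4 - 13*v^2 + 12*v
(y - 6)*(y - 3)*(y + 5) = y^3 - 4*y^2 - 27*y + 90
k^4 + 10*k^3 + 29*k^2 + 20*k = k*(k + 1)*(k + 4)*(k + 5)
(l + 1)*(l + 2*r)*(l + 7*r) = l^3 + 9*l^2*r + l^2 + 14*l*r^2 + 9*l*r + 14*r^2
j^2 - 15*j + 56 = (j - 8)*(j - 7)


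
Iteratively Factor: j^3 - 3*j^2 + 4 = (j - 2)*(j^2 - j - 2) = (j - 2)*(j + 1)*(j - 2)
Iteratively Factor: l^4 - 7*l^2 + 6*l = (l + 3)*(l^3 - 3*l^2 + 2*l) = (l - 1)*(l + 3)*(l^2 - 2*l) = l*(l - 1)*(l + 3)*(l - 2)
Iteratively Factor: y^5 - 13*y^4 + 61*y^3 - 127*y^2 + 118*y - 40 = (y - 1)*(y^4 - 12*y^3 + 49*y^2 - 78*y + 40) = (y - 1)^2*(y^3 - 11*y^2 + 38*y - 40) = (y - 5)*(y - 1)^2*(y^2 - 6*y + 8) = (y - 5)*(y - 2)*(y - 1)^2*(y - 4)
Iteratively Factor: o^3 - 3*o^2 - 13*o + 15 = (o - 1)*(o^2 - 2*o - 15) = (o - 1)*(o + 3)*(o - 5)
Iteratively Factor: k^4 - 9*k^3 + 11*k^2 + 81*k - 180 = (k + 3)*(k^3 - 12*k^2 + 47*k - 60) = (k - 3)*(k + 3)*(k^2 - 9*k + 20) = (k - 4)*(k - 3)*(k + 3)*(k - 5)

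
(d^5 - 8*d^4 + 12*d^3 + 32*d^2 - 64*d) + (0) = d^5 - 8*d^4 + 12*d^3 + 32*d^2 - 64*d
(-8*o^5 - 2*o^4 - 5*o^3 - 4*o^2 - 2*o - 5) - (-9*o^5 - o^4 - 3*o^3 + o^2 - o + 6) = o^5 - o^4 - 2*o^3 - 5*o^2 - o - 11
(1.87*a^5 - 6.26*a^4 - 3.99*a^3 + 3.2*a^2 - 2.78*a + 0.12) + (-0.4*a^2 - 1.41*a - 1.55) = 1.87*a^5 - 6.26*a^4 - 3.99*a^3 + 2.8*a^2 - 4.19*a - 1.43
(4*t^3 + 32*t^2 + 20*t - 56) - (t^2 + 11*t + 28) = 4*t^3 + 31*t^2 + 9*t - 84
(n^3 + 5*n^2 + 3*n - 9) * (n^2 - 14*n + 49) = n^5 - 9*n^4 - 18*n^3 + 194*n^2 + 273*n - 441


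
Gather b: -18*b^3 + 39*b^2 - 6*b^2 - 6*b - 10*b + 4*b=-18*b^3 + 33*b^2 - 12*b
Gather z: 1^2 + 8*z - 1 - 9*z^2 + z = -9*z^2 + 9*z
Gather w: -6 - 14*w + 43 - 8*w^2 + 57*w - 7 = -8*w^2 + 43*w + 30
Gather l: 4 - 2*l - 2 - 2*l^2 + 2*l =2 - 2*l^2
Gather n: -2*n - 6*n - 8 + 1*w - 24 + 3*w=-8*n + 4*w - 32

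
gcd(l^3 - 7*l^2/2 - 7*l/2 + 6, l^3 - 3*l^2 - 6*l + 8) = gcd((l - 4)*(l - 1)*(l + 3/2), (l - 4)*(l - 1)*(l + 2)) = l^2 - 5*l + 4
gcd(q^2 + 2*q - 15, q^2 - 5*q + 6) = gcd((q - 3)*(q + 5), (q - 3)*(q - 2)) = q - 3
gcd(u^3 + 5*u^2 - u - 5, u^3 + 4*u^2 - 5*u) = u^2 + 4*u - 5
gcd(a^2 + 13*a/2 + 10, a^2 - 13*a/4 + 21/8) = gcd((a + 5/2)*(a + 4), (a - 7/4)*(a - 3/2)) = 1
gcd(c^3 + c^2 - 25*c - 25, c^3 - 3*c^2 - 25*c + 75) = c^2 - 25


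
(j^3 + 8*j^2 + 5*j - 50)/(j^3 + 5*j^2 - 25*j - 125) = (j - 2)/(j - 5)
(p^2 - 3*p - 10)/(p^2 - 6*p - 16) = (p - 5)/(p - 8)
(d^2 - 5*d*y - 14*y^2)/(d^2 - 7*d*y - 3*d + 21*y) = (d + 2*y)/(d - 3)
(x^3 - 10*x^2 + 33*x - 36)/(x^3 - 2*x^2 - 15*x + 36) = (x - 4)/(x + 4)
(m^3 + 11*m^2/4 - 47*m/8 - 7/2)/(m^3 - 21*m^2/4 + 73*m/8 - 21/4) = (2*m^2 + 9*m + 4)/(2*m^2 - 7*m + 6)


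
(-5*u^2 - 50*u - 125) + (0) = -5*u^2 - 50*u - 125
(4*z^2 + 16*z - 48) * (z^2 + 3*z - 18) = 4*z^4 + 28*z^3 - 72*z^2 - 432*z + 864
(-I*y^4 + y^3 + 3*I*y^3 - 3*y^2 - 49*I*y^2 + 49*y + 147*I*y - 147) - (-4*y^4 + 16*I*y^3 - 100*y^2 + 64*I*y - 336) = 4*y^4 - I*y^4 + y^3 - 13*I*y^3 + 97*y^2 - 49*I*y^2 + 49*y + 83*I*y + 189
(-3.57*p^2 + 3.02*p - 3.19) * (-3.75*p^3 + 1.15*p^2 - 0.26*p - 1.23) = 13.3875*p^5 - 15.4305*p^4 + 16.3637*p^3 - 0.0625999999999998*p^2 - 2.8852*p + 3.9237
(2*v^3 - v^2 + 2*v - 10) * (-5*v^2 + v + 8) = -10*v^5 + 7*v^4 + 5*v^3 + 44*v^2 + 6*v - 80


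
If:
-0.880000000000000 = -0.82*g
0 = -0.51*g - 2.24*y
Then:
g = 1.07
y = -0.24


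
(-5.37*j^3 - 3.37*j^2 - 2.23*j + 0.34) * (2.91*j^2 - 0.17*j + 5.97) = -15.6267*j^5 - 8.8938*j^4 - 37.9753*j^3 - 18.7504*j^2 - 13.3709*j + 2.0298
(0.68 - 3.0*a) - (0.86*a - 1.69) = 2.37 - 3.86*a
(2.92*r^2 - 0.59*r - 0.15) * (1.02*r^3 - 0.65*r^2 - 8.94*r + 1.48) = 2.9784*r^5 - 2.4998*r^4 - 25.8743*r^3 + 9.6937*r^2 + 0.4678*r - 0.222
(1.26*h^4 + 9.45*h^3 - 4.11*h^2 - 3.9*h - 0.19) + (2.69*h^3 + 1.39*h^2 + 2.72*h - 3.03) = 1.26*h^4 + 12.14*h^3 - 2.72*h^2 - 1.18*h - 3.22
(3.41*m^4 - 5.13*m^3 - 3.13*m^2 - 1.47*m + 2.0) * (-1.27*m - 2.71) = -4.3307*m^5 - 2.726*m^4 + 17.8774*m^3 + 10.3492*m^2 + 1.4437*m - 5.42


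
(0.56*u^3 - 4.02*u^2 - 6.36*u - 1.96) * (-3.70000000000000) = -2.072*u^3 + 14.874*u^2 + 23.532*u + 7.252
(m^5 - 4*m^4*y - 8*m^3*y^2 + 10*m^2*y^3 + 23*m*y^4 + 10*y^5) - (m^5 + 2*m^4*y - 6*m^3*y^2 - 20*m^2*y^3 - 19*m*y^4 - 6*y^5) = -6*m^4*y - 2*m^3*y^2 + 30*m^2*y^3 + 42*m*y^4 + 16*y^5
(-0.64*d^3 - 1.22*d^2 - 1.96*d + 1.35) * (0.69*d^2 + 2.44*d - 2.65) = -0.4416*d^5 - 2.4034*d^4 - 2.6332*d^3 - 0.617900000000001*d^2 + 8.488*d - 3.5775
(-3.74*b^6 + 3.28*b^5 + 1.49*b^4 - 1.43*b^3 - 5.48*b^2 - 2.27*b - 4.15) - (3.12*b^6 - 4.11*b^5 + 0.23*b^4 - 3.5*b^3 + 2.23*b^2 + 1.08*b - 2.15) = -6.86*b^6 + 7.39*b^5 + 1.26*b^4 + 2.07*b^3 - 7.71*b^2 - 3.35*b - 2.0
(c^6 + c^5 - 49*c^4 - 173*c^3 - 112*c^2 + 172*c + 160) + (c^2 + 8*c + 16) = c^6 + c^5 - 49*c^4 - 173*c^3 - 111*c^2 + 180*c + 176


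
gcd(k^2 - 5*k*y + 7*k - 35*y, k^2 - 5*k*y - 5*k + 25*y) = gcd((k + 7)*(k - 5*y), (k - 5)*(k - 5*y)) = -k + 5*y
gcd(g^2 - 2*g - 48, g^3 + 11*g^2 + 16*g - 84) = g + 6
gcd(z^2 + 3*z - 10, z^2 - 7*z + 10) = z - 2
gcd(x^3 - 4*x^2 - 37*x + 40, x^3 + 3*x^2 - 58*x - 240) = x^2 - 3*x - 40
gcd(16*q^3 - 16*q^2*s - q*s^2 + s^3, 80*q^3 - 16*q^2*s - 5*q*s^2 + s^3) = 16*q^2 - s^2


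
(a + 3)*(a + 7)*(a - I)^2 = a^4 + 10*a^3 - 2*I*a^3 + 20*a^2 - 20*I*a^2 - 10*a - 42*I*a - 21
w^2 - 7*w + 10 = (w - 5)*(w - 2)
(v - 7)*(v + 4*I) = v^2 - 7*v + 4*I*v - 28*I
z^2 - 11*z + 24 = (z - 8)*(z - 3)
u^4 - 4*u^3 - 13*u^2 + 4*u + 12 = (u - 6)*(u - 1)*(u + 1)*(u + 2)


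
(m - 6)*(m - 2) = m^2 - 8*m + 12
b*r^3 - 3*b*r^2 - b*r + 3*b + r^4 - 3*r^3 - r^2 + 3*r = (b + r)*(r - 3)*(r - 1)*(r + 1)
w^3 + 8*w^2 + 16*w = w*(w + 4)^2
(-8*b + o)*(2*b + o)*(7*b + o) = -112*b^3 - 58*b^2*o + b*o^2 + o^3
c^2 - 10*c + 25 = (c - 5)^2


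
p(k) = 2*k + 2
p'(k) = 2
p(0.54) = 3.08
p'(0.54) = 2.00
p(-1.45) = -0.90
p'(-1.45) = 2.00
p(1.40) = 4.80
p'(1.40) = 2.00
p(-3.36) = -4.72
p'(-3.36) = 2.00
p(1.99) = 5.98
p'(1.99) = 2.00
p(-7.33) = -12.66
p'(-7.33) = 2.00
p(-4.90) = -7.80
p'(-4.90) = 2.00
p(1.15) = 4.30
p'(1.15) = 2.00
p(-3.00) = -4.00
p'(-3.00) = 2.00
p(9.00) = 20.00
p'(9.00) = 2.00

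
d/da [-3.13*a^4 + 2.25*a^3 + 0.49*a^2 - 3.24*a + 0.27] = -12.52*a^3 + 6.75*a^2 + 0.98*a - 3.24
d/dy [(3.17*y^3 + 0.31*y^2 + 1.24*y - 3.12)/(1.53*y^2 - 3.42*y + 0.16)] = (4.8501*y^4 - 21.6828*y^3 - 1.4358*y^2 + 9.6464*y - 10.472)/(2.3409*y^4 - 10.4652*y^3 + 12.186*y^2 - 1.0944*y + 0.0256)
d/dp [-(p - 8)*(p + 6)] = 2 - 2*p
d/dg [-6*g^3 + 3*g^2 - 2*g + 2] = -18*g^2 + 6*g - 2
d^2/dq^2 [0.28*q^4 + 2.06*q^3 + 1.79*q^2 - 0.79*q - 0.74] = 3.36*q^2 + 12.36*q + 3.58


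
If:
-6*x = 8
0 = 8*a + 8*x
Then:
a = 4/3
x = -4/3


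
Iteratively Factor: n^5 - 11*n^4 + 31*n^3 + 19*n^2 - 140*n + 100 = (n - 1)*(n^4 - 10*n^3 + 21*n^2 + 40*n - 100) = (n - 5)*(n - 1)*(n^3 - 5*n^2 - 4*n + 20) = (n - 5)*(n - 2)*(n - 1)*(n^2 - 3*n - 10) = (n - 5)^2*(n - 2)*(n - 1)*(n + 2)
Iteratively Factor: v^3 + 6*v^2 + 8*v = (v + 4)*(v^2 + 2*v) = (v + 2)*(v + 4)*(v)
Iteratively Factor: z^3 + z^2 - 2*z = (z - 1)*(z^2 + 2*z) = z*(z - 1)*(z + 2)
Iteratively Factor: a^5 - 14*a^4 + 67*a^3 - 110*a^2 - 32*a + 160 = (a - 5)*(a^4 - 9*a^3 + 22*a^2 - 32) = (a - 5)*(a - 4)*(a^3 - 5*a^2 + 2*a + 8) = (a - 5)*(a - 4)*(a - 2)*(a^2 - 3*a - 4) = (a - 5)*(a - 4)*(a - 2)*(a + 1)*(a - 4)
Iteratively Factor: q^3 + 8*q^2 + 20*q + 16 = (q + 4)*(q^2 + 4*q + 4) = (q + 2)*(q + 4)*(q + 2)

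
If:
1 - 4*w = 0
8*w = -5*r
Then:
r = -2/5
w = 1/4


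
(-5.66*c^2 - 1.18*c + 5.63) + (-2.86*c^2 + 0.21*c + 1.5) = -8.52*c^2 - 0.97*c + 7.13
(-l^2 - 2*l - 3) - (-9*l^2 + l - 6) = 8*l^2 - 3*l + 3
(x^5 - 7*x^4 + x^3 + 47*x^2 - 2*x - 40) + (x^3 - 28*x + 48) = x^5 - 7*x^4 + 2*x^3 + 47*x^2 - 30*x + 8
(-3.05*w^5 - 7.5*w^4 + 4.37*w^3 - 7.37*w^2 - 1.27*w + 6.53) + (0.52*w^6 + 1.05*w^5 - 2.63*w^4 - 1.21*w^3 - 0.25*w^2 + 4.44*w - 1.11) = 0.52*w^6 - 2.0*w^5 - 10.13*w^4 + 3.16*w^3 - 7.62*w^2 + 3.17*w + 5.42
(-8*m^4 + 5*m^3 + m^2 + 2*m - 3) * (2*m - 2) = -16*m^5 + 26*m^4 - 8*m^3 + 2*m^2 - 10*m + 6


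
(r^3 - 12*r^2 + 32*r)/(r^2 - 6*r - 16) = r*(r - 4)/(r + 2)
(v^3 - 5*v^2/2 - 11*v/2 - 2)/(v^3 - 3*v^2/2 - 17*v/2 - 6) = (2*v + 1)/(2*v + 3)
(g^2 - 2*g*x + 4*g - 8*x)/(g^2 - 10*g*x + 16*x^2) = (-g - 4)/(-g + 8*x)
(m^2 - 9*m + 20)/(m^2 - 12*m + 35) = (m - 4)/(m - 7)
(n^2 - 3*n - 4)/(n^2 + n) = (n - 4)/n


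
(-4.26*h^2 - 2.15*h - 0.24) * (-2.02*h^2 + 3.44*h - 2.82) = 8.6052*h^4 - 10.3114*h^3 + 5.102*h^2 + 5.2374*h + 0.6768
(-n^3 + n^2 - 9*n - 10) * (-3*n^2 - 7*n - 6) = 3*n^5 + 4*n^4 + 26*n^3 + 87*n^2 + 124*n + 60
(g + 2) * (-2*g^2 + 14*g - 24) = -2*g^3 + 10*g^2 + 4*g - 48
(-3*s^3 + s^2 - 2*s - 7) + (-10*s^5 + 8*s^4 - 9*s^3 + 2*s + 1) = -10*s^5 + 8*s^4 - 12*s^3 + s^2 - 6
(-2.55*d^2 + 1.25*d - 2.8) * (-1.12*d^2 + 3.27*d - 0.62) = 2.856*d^4 - 9.7385*d^3 + 8.8045*d^2 - 9.931*d + 1.736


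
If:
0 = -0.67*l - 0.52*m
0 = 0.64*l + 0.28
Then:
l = -0.44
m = 0.56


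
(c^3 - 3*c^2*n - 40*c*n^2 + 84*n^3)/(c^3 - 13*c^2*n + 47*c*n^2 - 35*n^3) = (c^2 + 4*c*n - 12*n^2)/(c^2 - 6*c*n + 5*n^2)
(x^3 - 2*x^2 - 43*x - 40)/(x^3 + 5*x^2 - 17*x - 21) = (x^2 - 3*x - 40)/(x^2 + 4*x - 21)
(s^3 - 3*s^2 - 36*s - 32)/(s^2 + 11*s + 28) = (s^2 - 7*s - 8)/(s + 7)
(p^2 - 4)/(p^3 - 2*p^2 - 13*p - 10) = (p - 2)/(p^2 - 4*p - 5)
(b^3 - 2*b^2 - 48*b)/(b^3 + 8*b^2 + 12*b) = (b - 8)/(b + 2)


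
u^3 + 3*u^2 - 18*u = u*(u - 3)*(u + 6)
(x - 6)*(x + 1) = x^2 - 5*x - 6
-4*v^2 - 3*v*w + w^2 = (-4*v + w)*(v + w)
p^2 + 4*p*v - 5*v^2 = (p - v)*(p + 5*v)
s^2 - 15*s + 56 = (s - 8)*(s - 7)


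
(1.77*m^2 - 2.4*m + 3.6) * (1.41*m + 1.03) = 2.4957*m^3 - 1.5609*m^2 + 2.604*m + 3.708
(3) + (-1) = 2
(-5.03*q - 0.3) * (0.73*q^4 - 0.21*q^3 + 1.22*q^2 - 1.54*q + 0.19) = -3.6719*q^5 + 0.8373*q^4 - 6.0736*q^3 + 7.3802*q^2 - 0.4937*q - 0.057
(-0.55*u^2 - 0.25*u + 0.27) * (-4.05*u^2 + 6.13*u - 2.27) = 2.2275*u^4 - 2.359*u^3 - 1.3775*u^2 + 2.2226*u - 0.6129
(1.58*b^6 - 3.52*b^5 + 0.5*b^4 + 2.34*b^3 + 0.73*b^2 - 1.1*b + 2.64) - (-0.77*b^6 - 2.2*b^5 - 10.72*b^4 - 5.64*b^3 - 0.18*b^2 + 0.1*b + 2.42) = 2.35*b^6 - 1.32*b^5 + 11.22*b^4 + 7.98*b^3 + 0.91*b^2 - 1.2*b + 0.22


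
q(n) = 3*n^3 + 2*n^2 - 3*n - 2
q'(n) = 9*n^2 + 4*n - 3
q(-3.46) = -91.94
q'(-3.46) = 90.90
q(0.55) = -2.55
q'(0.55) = 1.92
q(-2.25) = -19.30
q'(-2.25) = 33.56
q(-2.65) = -35.83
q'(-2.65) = 49.60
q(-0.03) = -1.91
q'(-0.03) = -3.11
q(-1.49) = -3.01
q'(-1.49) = 11.02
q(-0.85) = 0.15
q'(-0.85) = 0.10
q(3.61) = 154.37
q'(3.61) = 128.73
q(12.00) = 5434.00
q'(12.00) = 1341.00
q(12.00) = 5434.00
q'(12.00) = 1341.00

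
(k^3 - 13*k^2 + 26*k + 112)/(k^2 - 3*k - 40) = (k^2 - 5*k - 14)/(k + 5)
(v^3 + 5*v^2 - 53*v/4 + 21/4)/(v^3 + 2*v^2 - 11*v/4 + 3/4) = (2*v^2 + 11*v - 21)/(2*v^2 + 5*v - 3)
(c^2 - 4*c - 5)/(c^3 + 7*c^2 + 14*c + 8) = (c - 5)/(c^2 + 6*c + 8)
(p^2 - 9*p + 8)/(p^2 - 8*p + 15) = (p^2 - 9*p + 8)/(p^2 - 8*p + 15)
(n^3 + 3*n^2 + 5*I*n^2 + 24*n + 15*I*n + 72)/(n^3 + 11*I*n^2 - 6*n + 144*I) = (n + 3)/(n + 6*I)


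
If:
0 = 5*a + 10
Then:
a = -2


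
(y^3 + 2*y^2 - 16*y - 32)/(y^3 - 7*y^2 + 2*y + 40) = (y + 4)/(y - 5)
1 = 1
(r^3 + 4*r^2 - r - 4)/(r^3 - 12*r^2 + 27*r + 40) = (r^2 + 3*r - 4)/(r^2 - 13*r + 40)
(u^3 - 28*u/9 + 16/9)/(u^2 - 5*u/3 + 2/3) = (3*u^2 + 2*u - 8)/(3*(u - 1))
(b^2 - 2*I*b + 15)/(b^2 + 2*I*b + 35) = (b + 3*I)/(b + 7*I)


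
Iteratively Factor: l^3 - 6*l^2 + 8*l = (l - 4)*(l^2 - 2*l) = l*(l - 4)*(l - 2)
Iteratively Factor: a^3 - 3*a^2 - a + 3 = (a - 3)*(a^2 - 1) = (a - 3)*(a - 1)*(a + 1)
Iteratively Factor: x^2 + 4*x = (x + 4)*(x)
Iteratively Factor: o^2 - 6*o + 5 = (o - 5)*(o - 1)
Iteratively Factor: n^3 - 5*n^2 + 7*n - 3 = (n - 1)*(n^2 - 4*n + 3) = (n - 1)^2*(n - 3)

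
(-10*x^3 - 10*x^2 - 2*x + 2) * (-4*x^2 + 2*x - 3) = 40*x^5 + 20*x^4 + 18*x^3 + 18*x^2 + 10*x - 6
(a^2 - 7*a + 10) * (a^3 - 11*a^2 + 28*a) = a^5 - 18*a^4 + 115*a^3 - 306*a^2 + 280*a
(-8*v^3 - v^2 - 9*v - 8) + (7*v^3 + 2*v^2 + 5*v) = -v^3 + v^2 - 4*v - 8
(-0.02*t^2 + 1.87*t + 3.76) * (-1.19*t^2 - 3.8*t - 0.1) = 0.0238*t^4 - 2.1493*t^3 - 11.5784*t^2 - 14.475*t - 0.376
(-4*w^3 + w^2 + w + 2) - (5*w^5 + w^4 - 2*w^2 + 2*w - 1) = -5*w^5 - w^4 - 4*w^3 + 3*w^2 - w + 3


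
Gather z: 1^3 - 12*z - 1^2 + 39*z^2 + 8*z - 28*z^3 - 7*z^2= -28*z^3 + 32*z^2 - 4*z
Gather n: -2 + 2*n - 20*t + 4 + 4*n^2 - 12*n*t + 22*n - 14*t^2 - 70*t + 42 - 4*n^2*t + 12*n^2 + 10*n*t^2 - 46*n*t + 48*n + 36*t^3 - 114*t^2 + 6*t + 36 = n^2*(16 - 4*t) + n*(10*t^2 - 58*t + 72) + 36*t^3 - 128*t^2 - 84*t + 80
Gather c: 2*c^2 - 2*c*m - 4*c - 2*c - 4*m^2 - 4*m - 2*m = 2*c^2 + c*(-2*m - 6) - 4*m^2 - 6*m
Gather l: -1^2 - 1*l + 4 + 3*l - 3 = 2*l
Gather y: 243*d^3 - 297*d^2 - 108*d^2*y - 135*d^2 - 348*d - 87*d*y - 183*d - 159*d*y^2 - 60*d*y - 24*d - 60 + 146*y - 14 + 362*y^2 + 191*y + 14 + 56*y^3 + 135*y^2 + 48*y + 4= 243*d^3 - 432*d^2 - 555*d + 56*y^3 + y^2*(497 - 159*d) + y*(-108*d^2 - 147*d + 385) - 56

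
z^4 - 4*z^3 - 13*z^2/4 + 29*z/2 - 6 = (z - 4)*(z - 3/2)*(z - 1/2)*(z + 2)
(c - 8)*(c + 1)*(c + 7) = c^3 - 57*c - 56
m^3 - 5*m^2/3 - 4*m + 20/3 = (m - 2)*(m - 5/3)*(m + 2)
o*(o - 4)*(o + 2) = o^3 - 2*o^2 - 8*o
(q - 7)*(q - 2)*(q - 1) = q^3 - 10*q^2 + 23*q - 14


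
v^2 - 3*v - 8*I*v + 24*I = (v - 3)*(v - 8*I)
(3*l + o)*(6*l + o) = 18*l^2 + 9*l*o + o^2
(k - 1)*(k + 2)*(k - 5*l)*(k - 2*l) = k^4 - 7*k^3*l + k^3 + 10*k^2*l^2 - 7*k^2*l - 2*k^2 + 10*k*l^2 + 14*k*l - 20*l^2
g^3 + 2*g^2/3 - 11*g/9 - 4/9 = (g - 1)*(g + 1/3)*(g + 4/3)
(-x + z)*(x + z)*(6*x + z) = -6*x^3 - x^2*z + 6*x*z^2 + z^3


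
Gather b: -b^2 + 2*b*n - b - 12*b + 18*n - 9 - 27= -b^2 + b*(2*n - 13) + 18*n - 36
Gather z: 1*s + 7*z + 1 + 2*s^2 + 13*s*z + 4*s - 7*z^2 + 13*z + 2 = 2*s^2 + 5*s - 7*z^2 + z*(13*s + 20) + 3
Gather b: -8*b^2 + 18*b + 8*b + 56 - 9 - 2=-8*b^2 + 26*b + 45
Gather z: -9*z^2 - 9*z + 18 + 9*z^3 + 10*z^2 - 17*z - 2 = 9*z^3 + z^2 - 26*z + 16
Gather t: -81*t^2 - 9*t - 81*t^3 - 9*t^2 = -81*t^3 - 90*t^2 - 9*t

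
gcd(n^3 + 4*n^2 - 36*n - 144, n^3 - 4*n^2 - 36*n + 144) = n^2 - 36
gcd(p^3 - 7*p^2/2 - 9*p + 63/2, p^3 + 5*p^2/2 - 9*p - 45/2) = p^2 - 9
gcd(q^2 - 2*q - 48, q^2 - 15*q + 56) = q - 8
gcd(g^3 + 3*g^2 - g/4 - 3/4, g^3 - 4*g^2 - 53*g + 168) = 1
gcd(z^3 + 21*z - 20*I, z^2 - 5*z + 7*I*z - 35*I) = 1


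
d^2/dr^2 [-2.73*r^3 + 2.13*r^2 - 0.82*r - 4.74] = 4.26 - 16.38*r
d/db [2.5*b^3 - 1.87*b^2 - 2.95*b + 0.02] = 7.5*b^2 - 3.74*b - 2.95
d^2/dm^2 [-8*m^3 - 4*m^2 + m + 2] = -48*m - 8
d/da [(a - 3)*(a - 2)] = 2*a - 5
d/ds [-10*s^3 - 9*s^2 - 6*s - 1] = -30*s^2 - 18*s - 6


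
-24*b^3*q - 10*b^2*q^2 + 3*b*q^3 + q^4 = q*(-3*b + q)*(2*b + q)*(4*b + q)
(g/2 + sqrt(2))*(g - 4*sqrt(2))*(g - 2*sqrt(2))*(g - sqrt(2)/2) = g^4/2 - 9*sqrt(2)*g^3/4 - 2*g^2 + 18*sqrt(2)*g - 16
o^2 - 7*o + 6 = (o - 6)*(o - 1)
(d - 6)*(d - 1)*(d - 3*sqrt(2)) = d^3 - 7*d^2 - 3*sqrt(2)*d^2 + 6*d + 21*sqrt(2)*d - 18*sqrt(2)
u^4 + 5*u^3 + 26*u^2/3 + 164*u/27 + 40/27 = (u + 2/3)^2*(u + 5/3)*(u + 2)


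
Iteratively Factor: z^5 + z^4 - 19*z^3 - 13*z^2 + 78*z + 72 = (z + 2)*(z^4 - z^3 - 17*z^2 + 21*z + 36) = (z + 1)*(z + 2)*(z^3 - 2*z^2 - 15*z + 36) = (z - 3)*(z + 1)*(z + 2)*(z^2 + z - 12) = (z - 3)^2*(z + 1)*(z + 2)*(z + 4)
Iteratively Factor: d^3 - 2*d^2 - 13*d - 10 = (d + 1)*(d^2 - 3*d - 10) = (d + 1)*(d + 2)*(d - 5)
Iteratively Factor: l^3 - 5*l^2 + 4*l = (l)*(l^2 - 5*l + 4) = l*(l - 1)*(l - 4)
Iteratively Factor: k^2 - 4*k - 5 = (k + 1)*(k - 5)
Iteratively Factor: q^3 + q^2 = (q)*(q^2 + q) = q^2*(q + 1)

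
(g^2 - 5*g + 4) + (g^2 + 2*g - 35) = 2*g^2 - 3*g - 31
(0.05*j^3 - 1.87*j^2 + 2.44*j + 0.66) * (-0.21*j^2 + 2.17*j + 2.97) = -0.0105*j^5 + 0.5012*j^4 - 4.4218*j^3 - 0.397700000000001*j^2 + 8.679*j + 1.9602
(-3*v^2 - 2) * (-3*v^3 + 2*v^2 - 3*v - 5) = 9*v^5 - 6*v^4 + 15*v^3 + 11*v^2 + 6*v + 10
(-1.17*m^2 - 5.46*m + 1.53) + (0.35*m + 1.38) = -1.17*m^2 - 5.11*m + 2.91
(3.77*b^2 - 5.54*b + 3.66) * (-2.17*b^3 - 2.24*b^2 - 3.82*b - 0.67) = -8.1809*b^5 + 3.577*b^4 - 9.934*b^3 + 10.4385*b^2 - 10.2694*b - 2.4522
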